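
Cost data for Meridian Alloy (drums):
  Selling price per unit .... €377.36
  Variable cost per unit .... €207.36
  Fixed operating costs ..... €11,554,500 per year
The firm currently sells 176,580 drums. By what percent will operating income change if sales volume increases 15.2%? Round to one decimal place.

Total contribution margin = 176,580 × €170.00 = €30,018,600.00.
EBIT = €30,018,600.00 − €11,554,500 = €18,464,100.00.
DOL = contribution ÷ EBIT = €30,018,600.00 ÷ €18,464,100.00 = 1.6258.
Operating income changes by 1.6258 × +15.2% = +24.7%.

+24.7%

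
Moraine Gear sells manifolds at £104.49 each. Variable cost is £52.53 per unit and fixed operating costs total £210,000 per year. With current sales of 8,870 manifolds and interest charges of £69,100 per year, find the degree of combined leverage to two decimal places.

Total contribution margin = 8,870 × £51.96 = £460,885.20.
EBIT = £460,885.20 − £210,000 = £250,885.20. Interest = £69,100.00.
DOL = £460,885.20 ÷ £250,885.20 = 1.8370; DFL = £250,885.20 ÷ £181,785.20 = 1.3801.
Combined leverage = 1.8370 × 1.3801 = 2.5352.

2.54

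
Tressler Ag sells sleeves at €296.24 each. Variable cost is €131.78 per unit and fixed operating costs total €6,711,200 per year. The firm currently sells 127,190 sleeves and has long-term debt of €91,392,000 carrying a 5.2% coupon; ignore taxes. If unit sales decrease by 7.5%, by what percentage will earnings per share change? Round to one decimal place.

-16.6%

Total contribution margin = 127,190 × €164.46 = €20,917,667.40.
Subtracting fixed costs: EBIT = €20,917,667.40 − €6,711,200 = €14,206,467.40.
After interest of €4,752,384.00, pre-tax earnings = €9,454,083.40.
DCL = total CM / (EBIT − I) = €20,917,667.40 / €9,454,083.40 = 2.2126.
EPS therefore changes by 2.2126 × (-7.5%) = -16.6%.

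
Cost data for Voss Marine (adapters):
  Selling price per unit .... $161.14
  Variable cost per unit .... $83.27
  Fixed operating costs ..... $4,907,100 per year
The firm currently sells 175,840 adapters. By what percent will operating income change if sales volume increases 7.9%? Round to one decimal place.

Contribution at this volume is 175,840 × $77.87 = $13,692,660.80.
Subtracting fixed costs: EBIT = $13,692,660.80 − $4,907,100 = $8,785,560.80.
DOL = contribution ÷ EBIT = $13,692,660.80 ÷ $8,785,560.80 = 1.5585.
%ΔEBIT = DOL × %ΔSales = 1.5585 × +7.9% = +12.3%.

+12.3%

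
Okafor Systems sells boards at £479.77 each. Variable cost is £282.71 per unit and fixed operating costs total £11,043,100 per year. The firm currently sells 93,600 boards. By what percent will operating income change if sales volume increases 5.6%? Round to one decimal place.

Contribution at this volume is 93,600 × £197.06 = £18,444,816.00.
Operating income = contribution − fixed costs = £18,444,816.00 − £11,043,100 = £7,401,716.00.
Degree of operating leverage = £18,444,816.00 / £7,401,716.00 = 2.4920.
Operating income changes by 2.4920 × +5.6% = +14.0%.

+14.0%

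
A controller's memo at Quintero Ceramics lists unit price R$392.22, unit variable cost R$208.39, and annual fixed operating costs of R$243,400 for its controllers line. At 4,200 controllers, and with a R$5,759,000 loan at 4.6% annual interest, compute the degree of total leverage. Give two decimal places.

2.93

Contribution at this volume is 4,200 × R$183.83 = R$772,086.00.
EBIT = R$772,086.00 − R$243,400 = R$528,686.00. Interest = R$264,914.00.
DOL = R$772,086.00 ÷ R$528,686.00 = 1.4604; DFL = R$528,686.00 ÷ R$263,772.00 = 2.0043.
DCL = DOL × DFL = 1.4604 × 2.0043 = 2.9271.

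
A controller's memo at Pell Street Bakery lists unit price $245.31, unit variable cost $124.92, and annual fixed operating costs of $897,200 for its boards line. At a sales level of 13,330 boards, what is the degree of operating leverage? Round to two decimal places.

At 13,330 units, contribution = 13,330 × $120.39 = $1,604,798.70.
EBIT = $1,604,798.70 − $897,200 = $707,598.70.
DOL = contribution ÷ EBIT = $1,604,798.70 ÷ $707,598.70 = 2.2680.

2.27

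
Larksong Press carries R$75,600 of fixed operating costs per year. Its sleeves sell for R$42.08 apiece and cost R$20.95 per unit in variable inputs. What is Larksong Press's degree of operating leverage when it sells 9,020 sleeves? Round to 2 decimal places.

1.66

At 9,020 units, contribution = 9,020 × R$21.13 = R$190,592.60.
Operating income = contribution − fixed costs = R$190,592.60 − R$75,600 = R$114,992.60.
DOL = contribution ÷ EBIT = R$190,592.60 ÷ R$114,992.60 = 1.6574.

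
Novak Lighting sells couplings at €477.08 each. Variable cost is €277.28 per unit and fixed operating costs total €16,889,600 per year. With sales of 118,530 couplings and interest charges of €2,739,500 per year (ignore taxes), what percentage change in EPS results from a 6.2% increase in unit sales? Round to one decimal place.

+36.2%

Total contribution margin = 118,530 × €199.80 = €23,682,294.00.
Subtracting fixed costs: EBIT = €23,682,294.00 − €16,889,600 = €6,792,694.00.
After interest of €2,739,500.00, pre-tax earnings = €4,053,194.00.
Degree of combined leverage = contribution ÷ (EBIT − I) = €23,682,294.00 ÷ €4,053,194.00 = 5.8429.
EPS therefore changes by 5.8429 × (+6.2%) = +36.2%.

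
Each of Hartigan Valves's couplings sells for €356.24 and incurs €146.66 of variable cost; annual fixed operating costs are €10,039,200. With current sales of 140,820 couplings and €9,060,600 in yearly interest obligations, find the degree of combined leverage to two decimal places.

Total contribution margin = 140,820 × €209.58 = €29,513,055.60.
EBIT = €29,513,055.60 − €10,039,200 = €19,473,855.60. Interest = €9,060,600.00.
DOL = €29,513,055.60 ÷ €19,473,855.60 = 1.5155; DFL = €19,473,855.60 ÷ €10,413,255.60 = 1.8701.
DCL = DOL × DFL = 1.5155 × 1.8701 = 2.8341.

2.83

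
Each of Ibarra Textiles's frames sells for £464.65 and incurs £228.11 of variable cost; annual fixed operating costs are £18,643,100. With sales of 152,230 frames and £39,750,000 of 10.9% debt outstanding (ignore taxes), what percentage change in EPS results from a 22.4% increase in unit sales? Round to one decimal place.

At 152,230 units, contribution = 152,230 × £236.54 = £36,008,484.20.
Operating income = contribution − fixed costs = £36,008,484.20 − £18,643,100 = £17,365,384.20.
Interest = £4,332,750.00, so EBIT − I = £13,032,634.20.
DCL = total CM / (EBIT − I) = £36,008,484.20 / £13,032,634.20 = 2.7629.
EPS therefore changes by 2.7629 × (+22.4%) = +61.9%.

+61.9%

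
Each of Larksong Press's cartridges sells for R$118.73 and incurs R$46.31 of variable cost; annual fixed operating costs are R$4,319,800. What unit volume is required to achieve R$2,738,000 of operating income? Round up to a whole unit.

97,457 cartridges

Each unit contributes R$118.73 − R$46.31 = R$72.42.
Required volume = (fixed costs + target profit) ÷ CM = (R$4,319,800 + R$2,738,000) ÷ R$72.42 = 97,456.50, so 97,457 cartridges.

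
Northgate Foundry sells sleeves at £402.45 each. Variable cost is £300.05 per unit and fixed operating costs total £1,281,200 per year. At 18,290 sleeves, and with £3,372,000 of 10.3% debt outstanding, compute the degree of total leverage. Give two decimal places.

7.66

At 18,290 units, contribution = 18,290 × £102.40 = £1,872,896.00.
Subtracting fixed costs: EBIT = £1,872,896.00 − £1,281,200 = £591,696.00. Interest = £347,316.00, so EBIT − I = £244,380.00.
DCL = contribution ÷ (EBIT − I) = £1,872,896.00 ÷ £244,380.00 = 7.6639.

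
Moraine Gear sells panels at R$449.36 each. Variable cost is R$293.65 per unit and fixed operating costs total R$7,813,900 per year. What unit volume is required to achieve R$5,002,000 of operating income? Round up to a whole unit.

Unit CM = price − variable cost = R$449.36 − R$293.65 = R$155.71.
Units = (FC + target) / CM = (R$7,813,900 + R$5,002,000) / R$155.71 = 82,306.21, so 82,307 panels.

82,307 panels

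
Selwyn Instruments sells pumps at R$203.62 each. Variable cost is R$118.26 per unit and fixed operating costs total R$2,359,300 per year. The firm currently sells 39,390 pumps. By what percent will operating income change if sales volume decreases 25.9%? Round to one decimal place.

Contribution at this volume is 39,390 × R$85.36 = R$3,362,330.40.
EBIT = R$3,362,330.40 − R$2,359,300 = R$1,003,030.40.
DOL = contribution ÷ EBIT = R$3,362,330.40 ÷ R$1,003,030.40 = 3.3522.
%ΔEBIT = DOL × %ΔSales = 3.3522 × -25.9% = -86.8%.

-86.8%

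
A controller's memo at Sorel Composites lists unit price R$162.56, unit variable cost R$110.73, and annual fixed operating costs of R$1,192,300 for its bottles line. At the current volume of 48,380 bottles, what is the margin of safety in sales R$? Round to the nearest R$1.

Each unit contributes R$162.56 − R$110.73 = R$51.83. Break-even units = R$1,192,300 ÷ R$51.83 = 23,004.05; break-even revenue = 23,004.05 × R$162.56 = R$3,739,538.65.
Current sales = 48,380 × R$162.56 = R$7,864,652.80.
Margin of safety = R$7,864,652.80 − R$3,739,538.65 = R$4,125,114.

R$4,125,114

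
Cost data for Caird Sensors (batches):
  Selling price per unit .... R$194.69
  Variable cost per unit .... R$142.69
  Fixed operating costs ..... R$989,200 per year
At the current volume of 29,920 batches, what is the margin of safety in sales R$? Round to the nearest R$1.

R$2,121,522

Contribution margin per unit = R$194.69 − R$142.69 = R$52.00. Break-even units = R$989,200 ÷ R$52.00 = 19,023.08; break-even revenue = 19,023.08 × R$194.69 = R$3,703,602.85.
Current sales = 29,920 × R$194.69 = R$5,825,124.80.
Margin of safety = R$5,825,124.80 − R$3,703,602.85 = R$2,121,522.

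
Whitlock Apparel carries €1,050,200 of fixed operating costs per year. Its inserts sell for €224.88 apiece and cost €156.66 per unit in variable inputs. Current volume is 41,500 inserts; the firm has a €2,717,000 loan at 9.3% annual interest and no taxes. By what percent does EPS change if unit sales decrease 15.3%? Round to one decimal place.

At 41,500 units, contribution = 41,500 × €68.22 = €2,831,130.00.
EBIT = €2,831,130.00 − €1,050,200 = €1,780,930.00.
Interest = €252,681.00, so EBIT − I = €1,528,249.00.
Degree of combined leverage = contribution ÷ (EBIT − I) = €2,831,130.00 ÷ €1,528,249.00 = 1.8525.
%ΔEPS = DCL × %ΔSales = 1.8525 × -15.3% = -28.3%.

-28.3%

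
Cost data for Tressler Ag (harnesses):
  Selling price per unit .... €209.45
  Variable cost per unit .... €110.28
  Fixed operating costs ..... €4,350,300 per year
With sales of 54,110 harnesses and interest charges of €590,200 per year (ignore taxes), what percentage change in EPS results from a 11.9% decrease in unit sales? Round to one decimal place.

-150.0%

At 54,110 units, contribution = 54,110 × €99.17 = €5,366,088.70.
Subtracting fixed costs: EBIT = €5,366,088.70 − €4,350,300 = €1,015,788.70.
Interest = €590,200.00, so EBIT − I = €425,588.70.
DCL = total CM / (EBIT − I) = €5,366,088.70 / €425,588.70 = 12.6086.
%ΔEPS = DCL × %ΔSales = 12.6086 × -11.9% = -150.0%.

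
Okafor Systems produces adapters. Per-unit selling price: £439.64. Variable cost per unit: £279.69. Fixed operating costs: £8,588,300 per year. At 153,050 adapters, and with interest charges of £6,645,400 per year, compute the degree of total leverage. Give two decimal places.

Total contribution margin = 153,050 × £159.95 = £24,480,347.50.
Subtracting fixed costs: EBIT = £24,480,347.50 − £8,588,300 = £15,892,047.50. Interest = £6,645,400.00.
DOL = £24,480,347.50 ÷ £15,892,047.50 = 1.5404; DFL = £15,892,047.50 ÷ £9,246,647.50 = 1.7187.
Combined leverage = 1.5404 × 1.7187 = 2.6475.

2.65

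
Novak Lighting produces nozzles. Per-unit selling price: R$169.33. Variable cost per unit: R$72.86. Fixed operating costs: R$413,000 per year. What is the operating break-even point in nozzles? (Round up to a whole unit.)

4,282 nozzles

Unit CM = price − variable cost = R$169.33 − R$72.86 = R$96.47.
Break-even volume = fixed costs ÷ CM per unit = R$413,000 ÷ R$96.47 = 4,281.12, so 4,282 nozzles.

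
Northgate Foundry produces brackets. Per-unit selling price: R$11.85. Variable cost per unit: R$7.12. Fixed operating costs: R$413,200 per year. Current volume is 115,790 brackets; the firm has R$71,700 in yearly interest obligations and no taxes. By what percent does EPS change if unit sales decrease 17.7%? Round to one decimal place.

At 115,790 units, contribution = 115,790 × R$4.73 = R$547,686.70.
Subtracting fixed costs: EBIT = R$547,686.70 − R$413,200 = R$134,486.70.
After interest of R$71,700.00, pre-tax earnings = R$62,786.70.
Degree of combined leverage = contribution ÷ (EBIT − I) = R$547,686.70 ÷ R$62,786.70 = 8.7230.
EPS therefore changes by 8.7230 × (-17.7%) = -154.4%.

-154.4%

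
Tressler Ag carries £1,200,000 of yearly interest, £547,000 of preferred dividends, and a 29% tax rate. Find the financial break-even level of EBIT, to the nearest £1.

Grossing the preferred dividend up to pre-tax terms: £547,000 / (1 − 0.29) = £770,422.54.
EPS = 0 when EBIT covers interest plus the pre-tax preferred burden: £1,200,000 + £770,422.54 = £1,970,422.54.

£1,970,423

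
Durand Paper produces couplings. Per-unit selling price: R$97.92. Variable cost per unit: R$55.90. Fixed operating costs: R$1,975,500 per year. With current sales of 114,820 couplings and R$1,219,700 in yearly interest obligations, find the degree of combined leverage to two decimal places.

2.96

Total contribution margin = 114,820 × R$42.02 = R$4,824,736.40.
Operating income = contribution − fixed costs = R$4,824,736.40 − R$1,975,500 = R$2,849,236.40. Interest = R$1,219,700.00.
DOL = R$4,824,736.40 ÷ R$2,849,236.40 = 1.6933; DFL = R$2,849,236.40 ÷ R$1,629,536.40 = 1.7485.
Combined leverage = 1.6933 × 1.7485 = 2.9607.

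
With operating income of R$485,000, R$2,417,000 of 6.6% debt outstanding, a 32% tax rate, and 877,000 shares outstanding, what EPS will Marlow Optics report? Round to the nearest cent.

Pre-tax income = R$485,000 − R$159,522.00 = R$325,478.00.
Net income = R$325,478.00 × (1 − 0.32) = R$221,325.04.
Per share: R$221,325.04 / 877,000 shares = R$0.25.

R$0.25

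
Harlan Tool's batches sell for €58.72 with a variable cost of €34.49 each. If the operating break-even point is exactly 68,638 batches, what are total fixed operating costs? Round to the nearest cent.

Contribution margin per unit = €58.72 − €34.49 = €24.23.
Fixed costs = break-even units × CM = 68,638 × €24.23 = €1,663,098.74.

€1,663,098.74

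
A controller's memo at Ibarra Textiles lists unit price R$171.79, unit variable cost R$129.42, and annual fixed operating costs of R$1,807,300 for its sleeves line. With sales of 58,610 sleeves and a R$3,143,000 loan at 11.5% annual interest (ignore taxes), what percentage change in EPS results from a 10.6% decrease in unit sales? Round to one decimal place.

-83.7%

Total contribution margin = 58,610 × R$42.37 = R$2,483,305.70.
EBIT = R$2,483,305.70 − R$1,807,300 = R$676,005.70.
After interest of R$361,445.00, pre-tax earnings = R$314,560.70.
DCL = total CM / (EBIT − I) = R$2,483,305.70 / R$314,560.70 = 7.8945.
%ΔEPS = DCL × %ΔSales = 7.8945 × -10.6% = -83.7%.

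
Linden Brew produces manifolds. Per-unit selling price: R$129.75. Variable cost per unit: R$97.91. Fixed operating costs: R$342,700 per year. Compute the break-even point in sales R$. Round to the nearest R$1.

Contribution margin per unit = R$129.75 − R$97.91 = R$31.84, a CM ratio of R$31.84 ÷ R$129.75 = 0.2454.
Break-even revenue = fixed costs × price ÷ CM = R$342,700 × R$129.75 ÷ R$31.84 = R$1,396,524.

R$1,396,524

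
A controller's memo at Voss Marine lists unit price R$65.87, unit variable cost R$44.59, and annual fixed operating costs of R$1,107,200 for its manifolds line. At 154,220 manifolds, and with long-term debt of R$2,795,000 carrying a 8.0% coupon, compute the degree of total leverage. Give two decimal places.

At 154,220 units, contribution = 154,220 × R$21.28 = R$3,281,801.60.
Operating income = contribution − fixed costs = R$3,281,801.60 − R$1,107,200 = R$2,174,601.60. Interest = R$223,600.00.
DOL = R$3,281,801.60 ÷ R$2,174,601.60 = 1.5092; DFL = R$2,174,601.60 ÷ R$1,951,001.60 = 1.1146.
DCL = DOL × DFL = 1.5092 × 1.1146 = 1.6822.

1.68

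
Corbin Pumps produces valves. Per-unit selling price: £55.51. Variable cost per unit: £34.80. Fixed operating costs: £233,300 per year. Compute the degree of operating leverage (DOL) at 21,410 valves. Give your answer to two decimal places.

At 21,410 units, contribution = 21,410 × £20.71 = £443,401.10.
Subtracting fixed costs: EBIT = £443,401.10 − £233,300 = £210,101.10.
Degree of operating leverage = £443,401.10 / £210,101.10 = 2.1104.

2.11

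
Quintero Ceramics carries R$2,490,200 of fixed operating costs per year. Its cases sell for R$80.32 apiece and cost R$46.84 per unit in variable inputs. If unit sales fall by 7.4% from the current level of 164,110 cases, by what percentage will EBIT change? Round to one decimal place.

Contribution at this volume is 164,110 × R$33.48 = R$5,494,402.80.
Subtracting fixed costs: EBIT = R$5,494,402.80 − R$2,490,200 = R$3,004,202.80.
DOL = contribution ÷ EBIT = R$5,494,402.80 ÷ R$3,004,202.80 = 1.8289.
Operating income changes by 1.8289 × -7.4% = -13.5%.

-13.5%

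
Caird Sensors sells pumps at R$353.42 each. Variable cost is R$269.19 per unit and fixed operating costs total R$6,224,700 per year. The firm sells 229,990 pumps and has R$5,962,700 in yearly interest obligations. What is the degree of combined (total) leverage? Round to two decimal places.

2.70

At 229,990 units, contribution = 229,990 × R$84.23 = R$19,372,057.70.
Subtracting fixed costs: EBIT = R$19,372,057.70 − R$6,224,700 = R$13,147,357.70. Interest = R$5,962,700.00.
DOL = R$19,372,057.70 ÷ R$13,147,357.70 = 1.4735; DFL = R$13,147,357.70 ÷ R$7,184,657.70 = 1.8299.
DCL = DOL × DFL = 1.4735 × 1.8299 = 2.6964.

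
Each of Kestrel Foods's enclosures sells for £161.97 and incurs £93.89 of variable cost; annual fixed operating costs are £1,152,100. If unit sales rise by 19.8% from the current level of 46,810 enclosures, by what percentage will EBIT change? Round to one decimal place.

Total contribution margin = 46,810 × £68.08 = £3,186,824.80.
Subtracting fixed costs: EBIT = £3,186,824.80 − £1,152,100 = £2,034,724.80.
So DOL = total CM / EBIT = £3,186,824.80 / £2,034,724.80 = 1.5662.
So EBIT moves 1.5662 × (+19.8%) = +31.0%.

+31.0%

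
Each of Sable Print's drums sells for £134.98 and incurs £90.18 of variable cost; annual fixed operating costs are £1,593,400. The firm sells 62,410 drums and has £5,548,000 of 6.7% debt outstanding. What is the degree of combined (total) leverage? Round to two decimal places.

Total contribution margin = 62,410 × £44.80 = £2,795,968.00.
Subtracting fixed costs: EBIT = £2,795,968.00 − £1,593,400 = £1,202,568.00. Interest = £371,716.00, so EBIT − I = £830,852.00.
DCL = contribution ÷ (EBIT − I) = £2,795,968.00 ÷ £830,852.00 = 3.3652.

3.37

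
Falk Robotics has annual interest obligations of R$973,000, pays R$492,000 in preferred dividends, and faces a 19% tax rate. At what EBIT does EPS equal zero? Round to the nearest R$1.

Grossing the preferred dividend up to pre-tax terms: R$492,000 / (1 − 0.19) = R$607,407.41.
Financial break-even EBIT = interest + D_p ÷ (1 − t) = R$973,000 + R$607,407.41 = R$1,580,407.41.

R$1,580,407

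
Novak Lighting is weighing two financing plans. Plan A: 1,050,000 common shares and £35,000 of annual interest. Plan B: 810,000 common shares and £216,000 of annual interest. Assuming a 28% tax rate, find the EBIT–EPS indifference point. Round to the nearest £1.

£826,875

Set EPS_A = EPS_B: (EBIT − £35,000)(1 − 0.28) ÷ 1,050,000 = (EBIT − £216,000)(1 − 0.28) ÷ 810,000.
Cancelling (1 − t) and cross-multiplying: 810,000·(EBIT − 35,000) = 1,050,000·(EBIT − 216,000).
Solving, EBIT = (216,000·1,050,000 − 35,000·810,000) / (1,050,000 − 810,000) = 198,450,000,000 / 240,000 = 826,875.00.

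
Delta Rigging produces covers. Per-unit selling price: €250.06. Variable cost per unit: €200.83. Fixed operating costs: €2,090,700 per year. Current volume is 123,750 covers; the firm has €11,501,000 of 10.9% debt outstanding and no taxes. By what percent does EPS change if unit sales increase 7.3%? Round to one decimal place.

Contribution at this volume is 123,750 × €49.23 = €6,092,212.50.
Operating income = contribution − fixed costs = €6,092,212.50 − €2,090,700 = €4,001,512.50.
Interest = €1,253,609.00, so EBIT − I = €2,747,903.50.
Degree of combined leverage = contribution ÷ (EBIT − I) = €6,092,212.50 ÷ €2,747,903.50 = 2.2170.
%ΔEPS = DCL × %ΔSales = 2.2170 × +7.3% = +16.2%.

+16.2%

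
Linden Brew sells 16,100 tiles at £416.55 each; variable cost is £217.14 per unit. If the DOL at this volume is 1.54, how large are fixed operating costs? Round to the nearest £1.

£1,125,760

Contribution at this volume is 16,100 × £199.41 = £3,210,501.00.
DOL = contribution / EBIT, so EBIT = £3,210,501.00 / 1.54 = £2,084,740.91.
And FC = contribution − EBIT = £3,210,501.00 − £2,084,740.91 = £1,125,760.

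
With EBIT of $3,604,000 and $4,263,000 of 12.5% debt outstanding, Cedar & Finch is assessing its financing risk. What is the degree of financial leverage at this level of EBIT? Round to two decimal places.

Interest = $532,875.00.
Degree of financial leverage = EBIT / (EBIT − interest) = $3,604,000 / $3,071,125.00 = 1.1735.

1.17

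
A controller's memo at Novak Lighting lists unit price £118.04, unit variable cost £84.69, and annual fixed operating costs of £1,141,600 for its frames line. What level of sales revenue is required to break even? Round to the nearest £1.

CM per unit = £118.04 − £84.69 = £33.35; CM ratio = £33.35 / £118.04 = 0.2825.
Break-even sales = FC ÷ CM ratio = £1,141,600 × £118.04 / £33.35 = £4,040,614.

£4,040,614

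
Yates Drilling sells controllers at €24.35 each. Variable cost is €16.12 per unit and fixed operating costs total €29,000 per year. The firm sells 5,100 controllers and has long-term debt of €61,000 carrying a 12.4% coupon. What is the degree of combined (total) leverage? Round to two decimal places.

7.76

Total contribution margin = 5,100 × €8.23 = €41,973.00.
Operating income = contribution − fixed costs = €41,973.00 − €29,000 = €12,973.00. Interest = €7,564.00, so EBIT − I = €5,409.00.
DCL = contribution ÷ (EBIT − I) = €41,973.00 ÷ €5,409.00 = 7.7598.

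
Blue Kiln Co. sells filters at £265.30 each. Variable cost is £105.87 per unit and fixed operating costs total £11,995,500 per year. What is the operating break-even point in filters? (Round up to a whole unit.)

75,240 filters

Each unit contributes £265.30 − £105.87 = £159.43.
Break-even volume = fixed costs ÷ CM per unit = £11,995,500 ÷ £159.43 = 75,239.92, so 75,240 filters.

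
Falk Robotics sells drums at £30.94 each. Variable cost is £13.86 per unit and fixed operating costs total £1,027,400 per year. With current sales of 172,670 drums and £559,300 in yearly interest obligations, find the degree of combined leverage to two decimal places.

2.16

Contribution at this volume is 172,670 × £17.08 = £2,949,203.60.
Operating income = contribution − fixed costs = £2,949,203.60 − £1,027,400 = £1,921,803.60. Interest = £559,300.00.
DOL = £2,949,203.60 ÷ £1,921,803.60 = 1.5346; DFL = £1,921,803.60 ÷ £1,362,503.60 = 1.4105.
DCL = DOL × DFL = 1.5346 × 1.4105 = 2.1646.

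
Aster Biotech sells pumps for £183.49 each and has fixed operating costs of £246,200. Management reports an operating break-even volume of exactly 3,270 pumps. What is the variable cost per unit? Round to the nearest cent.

At break-even, FC = Q × (P − VC), so P − VC = £246,200 ÷ 3,270 = £75.2905.
Hence VC = price − CM = £183.49 − £75.2905 = £108.20.

£108.20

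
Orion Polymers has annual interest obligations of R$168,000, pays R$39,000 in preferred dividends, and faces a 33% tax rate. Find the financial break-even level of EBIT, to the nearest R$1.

Grossing the preferred dividend up to pre-tax terms: R$39,000 / (1 − 0.33) = R$58,208.96.
EPS = 0 when EBIT covers interest plus the pre-tax preferred burden: R$168,000 + R$58,208.96 = R$226,208.96.

R$226,209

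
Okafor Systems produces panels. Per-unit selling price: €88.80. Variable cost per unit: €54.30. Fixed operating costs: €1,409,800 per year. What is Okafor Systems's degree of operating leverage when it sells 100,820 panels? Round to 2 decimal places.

Contribution at this volume is 100,820 × €34.50 = €3,478,290.00.
Subtracting fixed costs: EBIT = €3,478,290.00 − €1,409,800 = €2,068,490.00.
DOL = contribution ÷ EBIT = €3,478,290.00 ÷ €2,068,490.00 = 1.6816.

1.68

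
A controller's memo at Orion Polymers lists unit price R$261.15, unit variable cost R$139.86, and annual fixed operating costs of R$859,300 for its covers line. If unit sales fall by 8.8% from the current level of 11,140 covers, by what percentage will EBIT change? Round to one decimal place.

Total contribution margin = 11,140 × R$121.29 = R$1,351,170.60.
Operating income = contribution − fixed costs = R$1,351,170.60 − R$859,300 = R$491,870.60.
So DOL = total CM / EBIT = R$1,351,170.60 / R$491,870.60 = 2.7470.
So EBIT moves 2.7470 × (-8.8%) = -24.2%.

-24.2%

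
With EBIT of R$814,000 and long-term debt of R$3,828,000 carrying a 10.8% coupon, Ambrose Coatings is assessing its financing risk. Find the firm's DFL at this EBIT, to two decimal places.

2.03

Annual interest charges come to R$413,424.00.
Degree of financial leverage = EBIT / (EBIT − interest) = R$814,000 / R$400,576.00 = 2.0321.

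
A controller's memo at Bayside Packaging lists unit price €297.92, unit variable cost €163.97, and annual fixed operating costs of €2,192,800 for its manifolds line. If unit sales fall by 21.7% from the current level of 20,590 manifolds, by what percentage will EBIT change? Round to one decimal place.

-105.9%

Contribution at this volume is 20,590 × €133.95 = €2,758,030.50.
Operating income = contribution − fixed costs = €2,758,030.50 − €2,192,800 = €565,230.50.
So DOL = total CM / EBIT = €2,758,030.50 / €565,230.50 = 4.8795.
%ΔEBIT = DOL × %ΔSales = 4.8795 × -21.7% = -105.9%.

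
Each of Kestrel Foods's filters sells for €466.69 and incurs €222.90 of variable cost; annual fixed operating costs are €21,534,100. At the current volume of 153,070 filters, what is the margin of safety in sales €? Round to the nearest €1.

€30,213,263

Contribution margin per unit = €466.69 − €222.90 = €243.79. Break-even units = €21,534,100 ÷ €243.79 = 88,330.53; break-even revenue = 88,330.53 × €466.69 = €41,222,975.22.
Current sales = 153,070 × €466.69 = €71,436,238.30.
Margin of safety = €71,436,238.30 − €41,222,975.22 = €30,213,263.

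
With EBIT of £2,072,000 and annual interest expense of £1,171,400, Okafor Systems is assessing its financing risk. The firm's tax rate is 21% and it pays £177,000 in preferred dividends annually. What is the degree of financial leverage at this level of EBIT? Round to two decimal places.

Annual interest charges come to £1,171,400.00.
Preferred dividends grossed up pre-tax: £177,000 / (1 − 0.21) = £224,050.63.
DFL = EBIT ÷ [EBIT − I − D_p/(1−t)] = £2,072,000 ÷ [£2,072,000 − £1,171,400.00 − £224,050.63] = £2,072,000 ÷ £676,549.37 = 3.0626.

3.06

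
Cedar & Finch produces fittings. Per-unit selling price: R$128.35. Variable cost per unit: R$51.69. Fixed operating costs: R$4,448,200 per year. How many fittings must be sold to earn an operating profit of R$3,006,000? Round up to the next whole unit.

Contribution margin per unit = R$128.35 − R$51.69 = R$76.66.
Required volume = (fixed costs + target profit) ÷ CM = (R$4,448,200 + R$3,006,000) ÷ R$76.66 = 97,237.15, so 97,238 fittings.

97,238 fittings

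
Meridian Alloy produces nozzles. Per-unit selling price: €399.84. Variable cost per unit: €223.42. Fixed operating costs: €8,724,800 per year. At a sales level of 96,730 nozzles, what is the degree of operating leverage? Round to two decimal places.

Contribution at this volume is 96,730 × €176.42 = €17,065,106.60.
Subtracting fixed costs: EBIT = €17,065,106.60 − €8,724,800 = €8,340,306.60.
Degree of operating leverage = €17,065,106.60 / €8,340,306.60 = 2.0461.

2.05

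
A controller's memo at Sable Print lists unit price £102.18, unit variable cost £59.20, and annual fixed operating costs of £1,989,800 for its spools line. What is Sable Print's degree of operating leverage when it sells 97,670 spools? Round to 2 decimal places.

1.90

At 97,670 units, contribution = 97,670 × £42.98 = £4,197,856.60.
Operating income = contribution − fixed costs = £4,197,856.60 − £1,989,800 = £2,208,056.60.
DOL = contribution ÷ EBIT = £4,197,856.60 ÷ £2,208,056.60 = 1.9012.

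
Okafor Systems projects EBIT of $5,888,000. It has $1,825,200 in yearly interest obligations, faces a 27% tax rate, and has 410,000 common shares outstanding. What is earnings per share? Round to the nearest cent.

Pre-tax income = $5,888,000 − $1,825,200.00 = $4,062,800.00.
After tax at 27%: net income = $4,062,800.00 × 0.73 = $2,965,844.00.
Per share: $2,965,844.00 / 410,000 shares = $7.23.

$7.23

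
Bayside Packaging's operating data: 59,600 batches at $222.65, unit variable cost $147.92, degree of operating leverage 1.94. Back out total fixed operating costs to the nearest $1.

$2,158,079

Total contribution margin = 59,600 × $74.73 = $4,453,908.00.
DOL = contribution / EBIT, so EBIT = $4,453,908.00 / 1.94 = $2,295,828.87.
Fixed costs = CM − EBIT = $4,453,908.00 − $2,295,828.87 = $2,158,079.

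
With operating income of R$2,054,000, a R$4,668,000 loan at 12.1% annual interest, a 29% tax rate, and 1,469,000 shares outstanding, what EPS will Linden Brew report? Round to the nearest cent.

Pre-tax income = R$2,054,000 − R$564,828.00 = R$1,489,172.00.
Net income = R$1,489,172.00 × (1 − 0.29) = R$1,057,312.12.
EPS = R$1,057,312.12 ÷ 1,469,000 = R$0.72.

R$0.72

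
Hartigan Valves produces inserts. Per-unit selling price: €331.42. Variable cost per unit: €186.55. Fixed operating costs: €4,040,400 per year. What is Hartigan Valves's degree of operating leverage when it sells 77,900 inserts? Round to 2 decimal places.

1.56

At 77,900 units, contribution = 77,900 × €144.87 = €11,285,373.00.
EBIT = €11,285,373.00 − €4,040,400 = €7,244,973.00.
DOL = contribution ÷ EBIT = €11,285,373.00 ÷ €7,244,973.00 = 1.5577.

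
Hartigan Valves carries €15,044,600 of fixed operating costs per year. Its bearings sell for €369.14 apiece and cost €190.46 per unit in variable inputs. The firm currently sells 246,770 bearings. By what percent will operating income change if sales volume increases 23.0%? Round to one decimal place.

+34.9%

At 246,770 units, contribution = 246,770 × €178.68 = €44,092,863.60.
EBIT = €44,092,863.60 − €15,044,600 = €29,048,263.60.
So DOL = total CM / EBIT = €44,092,863.60 / €29,048,263.60 = 1.5179.
Operating income changes by 1.5179 × +23.0% = +34.9%.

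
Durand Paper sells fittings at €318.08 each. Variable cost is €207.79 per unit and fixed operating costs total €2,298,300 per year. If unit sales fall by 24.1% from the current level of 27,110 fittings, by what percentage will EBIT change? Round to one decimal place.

-104.2%

At 27,110 units, contribution = 27,110 × €110.29 = €2,989,961.90.
EBIT = €2,989,961.90 − €2,298,300 = €691,661.90.
So DOL = total CM / EBIT = €2,989,961.90 / €691,661.90 = 4.3229.
%ΔEBIT = DOL × %ΔSales = 4.3229 × -24.1% = -104.2%.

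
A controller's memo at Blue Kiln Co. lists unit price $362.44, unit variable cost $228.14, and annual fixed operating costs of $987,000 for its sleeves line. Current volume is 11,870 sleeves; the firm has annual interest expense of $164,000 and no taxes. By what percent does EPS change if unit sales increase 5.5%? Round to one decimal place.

Contribution at this volume is 11,870 × $134.30 = $1,594,141.00.
EBIT = $1,594,141.00 − $987,000 = $607,141.00.
After interest of $164,000.00, pre-tax earnings = $443,141.00.
DCL = total CM / (EBIT − I) = $1,594,141.00 / $443,141.00 = 3.5974.
%ΔEPS = DCL × %ΔSales = 3.5974 × +5.5% = +19.8%.

+19.8%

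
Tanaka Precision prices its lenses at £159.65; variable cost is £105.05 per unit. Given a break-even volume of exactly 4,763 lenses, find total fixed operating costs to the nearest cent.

£260,059.80

Each unit contributes £159.65 − £105.05 = £54.60.
Since BE = FC / CM, FC = 4,763 × £54.60 = £260,059.80.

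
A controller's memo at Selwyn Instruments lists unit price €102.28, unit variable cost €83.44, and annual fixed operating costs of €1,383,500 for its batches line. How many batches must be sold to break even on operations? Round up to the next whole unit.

73,435 batches

Unit CM = price − variable cost = €102.28 − €83.44 = €18.84.
Break-even volume = fixed costs ÷ CM per unit = €1,383,500 ÷ €18.84 = 73,434.18, so 73,435 batches.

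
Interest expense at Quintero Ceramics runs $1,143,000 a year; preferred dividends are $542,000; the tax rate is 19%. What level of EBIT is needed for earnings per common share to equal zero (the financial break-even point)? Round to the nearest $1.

$1,812,136

Grossing the preferred dividend up to pre-tax terms: $542,000 / (1 − 0.19) = $669,135.80.
EPS = 0 when EBIT covers interest plus the pre-tax preferred burden: $1,143,000 + $669,135.80 = $1,812,135.80.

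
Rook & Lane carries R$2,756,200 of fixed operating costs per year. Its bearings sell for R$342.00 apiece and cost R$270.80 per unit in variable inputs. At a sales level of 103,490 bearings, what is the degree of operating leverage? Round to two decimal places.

Contribution at this volume is 103,490 × R$71.20 = R$7,368,488.00.
Subtracting fixed costs: EBIT = R$7,368,488.00 − R$2,756,200 = R$4,612,288.00.
DOL = contribution ÷ EBIT = R$7,368,488.00 ÷ R$4,612,288.00 = 1.5976.

1.60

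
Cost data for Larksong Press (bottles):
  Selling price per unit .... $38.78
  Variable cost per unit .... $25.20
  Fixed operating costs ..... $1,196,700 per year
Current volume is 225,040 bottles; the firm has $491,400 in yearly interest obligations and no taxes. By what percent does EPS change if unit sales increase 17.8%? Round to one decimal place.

+39.8%

Contribution at this volume is 225,040 × $13.58 = $3,056,043.20.
Subtracting fixed costs: EBIT = $3,056,043.20 − $1,196,700 = $1,859,343.20.
Interest = $491,400.00, so EBIT − I = $1,367,943.20.
DCL = total CM / (EBIT − I) = $3,056,043.20 / $1,367,943.20 = 2.2340.
%ΔEPS = DCL × %ΔSales = 2.2340 × +17.8% = +39.8%.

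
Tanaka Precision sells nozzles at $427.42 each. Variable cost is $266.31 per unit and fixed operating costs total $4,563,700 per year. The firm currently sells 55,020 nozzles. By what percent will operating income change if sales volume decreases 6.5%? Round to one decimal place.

-13.4%

Contribution at this volume is 55,020 × $161.11 = $8,864,272.20.
EBIT = $8,864,272.20 − $4,563,700 = $4,300,572.20.
Degree of operating leverage = $8,864,272.20 / $4,300,572.20 = 2.0612.
So EBIT moves 2.0612 × (-6.5%) = -13.4%.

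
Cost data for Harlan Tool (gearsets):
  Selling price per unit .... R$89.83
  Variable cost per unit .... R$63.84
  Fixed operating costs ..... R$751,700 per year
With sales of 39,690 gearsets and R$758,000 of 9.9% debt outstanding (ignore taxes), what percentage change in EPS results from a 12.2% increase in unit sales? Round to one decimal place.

+61.4%

At 39,690 units, contribution = 39,690 × R$25.99 = R$1,031,543.10.
Operating income = contribution − fixed costs = R$1,031,543.10 − R$751,700 = R$279,843.10.
After interest of R$75,042.00, pre-tax earnings = R$204,801.10.
Degree of combined leverage = contribution ÷ (EBIT − I) = R$1,031,543.10 ÷ R$204,801.10 = 5.0368.
%ΔEPS = DCL × %ΔSales = 5.0368 × +12.2% = +61.4%.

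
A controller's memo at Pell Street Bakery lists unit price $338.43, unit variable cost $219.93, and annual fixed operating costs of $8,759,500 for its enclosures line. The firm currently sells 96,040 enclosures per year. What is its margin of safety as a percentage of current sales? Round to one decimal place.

23.0%

Each unit contributes $338.43 − $219.93 = $118.50. Break-even units = $8,759,500 ÷ $118.50 = 73,919.83; break-even revenue = 73,919.83 × $338.43 = $25,016,688.48.
Actual sales revenue = 96,040 × $338.43 = $32,502,817.20.
Margin of safety = ($32,502,817.20 − $25,016,688.48) ÷ $32,502,817.20 = 23.0%.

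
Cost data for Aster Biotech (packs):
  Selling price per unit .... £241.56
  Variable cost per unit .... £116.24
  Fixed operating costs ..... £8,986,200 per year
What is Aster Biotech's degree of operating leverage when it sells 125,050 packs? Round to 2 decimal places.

At 125,050 units, contribution = 125,050 × £125.32 = £15,671,266.00.
EBIT = £15,671,266.00 − £8,986,200 = £6,685,066.00.
So DOL = total CM / EBIT = £15,671,266.00 / £6,685,066.00 = 2.3442.

2.34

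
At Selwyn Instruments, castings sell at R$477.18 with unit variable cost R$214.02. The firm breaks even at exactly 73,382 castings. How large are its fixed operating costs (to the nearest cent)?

Each unit contributes R$477.18 − R$214.02 = R$263.16.
Fixed costs = break-even units × CM = 73,382 × R$263.16 = R$19,311,207.12.

R$19,311,207.12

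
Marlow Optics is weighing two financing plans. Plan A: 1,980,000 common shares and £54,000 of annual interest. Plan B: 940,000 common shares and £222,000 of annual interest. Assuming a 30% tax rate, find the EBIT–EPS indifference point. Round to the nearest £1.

At indifference, (EBIT − 54,000)(1 − t)/1,980,000 = (EBIT − 222,000)(1 − t)/940,000.
Cancelling (1 − t) and cross-multiplying: 940,000·(EBIT − 54,000) = 1,980,000·(EBIT − 222,000).
EBIT × (1,980,000 − 940,000) = 222,000 × 1,980,000 − 54,000 × 940,000 = 388,800,000,000, so EBIT = 388,800,000,000 ÷ 1,040,000 = 373,846.15.

£373,846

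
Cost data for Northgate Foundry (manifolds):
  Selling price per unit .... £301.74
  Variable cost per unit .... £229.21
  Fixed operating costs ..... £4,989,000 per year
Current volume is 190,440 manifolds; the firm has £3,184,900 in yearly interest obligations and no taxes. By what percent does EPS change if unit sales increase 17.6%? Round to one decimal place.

Contribution at this volume is 190,440 × £72.53 = £13,812,613.20.
Operating income = contribution − fixed costs = £13,812,613.20 − £4,989,000 = £8,823,613.20.
Interest = £3,184,900.00, so EBIT − I = £5,638,713.20.
Degree of combined leverage = contribution ÷ (EBIT − I) = £13,812,613.20 ÷ £5,638,713.20 = 2.4496.
EPS therefore changes by 2.4496 × (+17.6%) = +43.1%.

+43.1%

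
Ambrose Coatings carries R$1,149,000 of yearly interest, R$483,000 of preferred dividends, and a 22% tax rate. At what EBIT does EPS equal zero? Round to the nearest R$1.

R$1,768,231

Preferred dividends are paid after tax, so their pre-tax equivalent is R$483,000 ÷ (1 − 0.22) = R$619,230.77.
Financial break-even EBIT = interest + D_p ÷ (1 − t) = R$1,149,000 + R$619,230.77 = R$1,768,230.77.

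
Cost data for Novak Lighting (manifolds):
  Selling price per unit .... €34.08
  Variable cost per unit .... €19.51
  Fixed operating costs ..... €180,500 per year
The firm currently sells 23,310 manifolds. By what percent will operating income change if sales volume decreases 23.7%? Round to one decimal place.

-50.6%

Total contribution margin = 23,310 × €14.57 = €339,626.70.
Subtracting fixed costs: EBIT = €339,626.70 − €180,500 = €159,126.70.
So DOL = total CM / EBIT = €339,626.70 / €159,126.70 = 2.1343.
So EBIT moves 2.1343 × (-23.7%) = -50.6%.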